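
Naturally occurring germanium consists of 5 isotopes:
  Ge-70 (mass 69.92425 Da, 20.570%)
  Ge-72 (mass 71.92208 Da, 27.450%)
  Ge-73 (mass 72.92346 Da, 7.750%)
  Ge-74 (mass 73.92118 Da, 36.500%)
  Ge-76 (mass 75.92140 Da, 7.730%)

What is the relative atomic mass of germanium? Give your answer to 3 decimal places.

72.628 Da

Ar = Σ fᵢ·mᵢ = 0.20570 × 69.92425 + 0.27450 × 71.92208 + 0.07750 × 72.92346 + 0.36500 × 73.92118 + 0.07730 × 75.92140
= 14.383418 + 19.742611 + 5.651568 + 26.981231 + 5.868724 = 72.627552 Da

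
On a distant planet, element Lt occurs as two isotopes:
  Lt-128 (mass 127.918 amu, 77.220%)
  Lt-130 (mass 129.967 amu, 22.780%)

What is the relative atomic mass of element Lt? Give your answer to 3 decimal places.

128.385 amu

Weight each isotope mass by its fractional abundance: 0.77220 × 127.918 + 0.22780 × 129.967
= 98.7783 + 29.6065 = 128.3848 amu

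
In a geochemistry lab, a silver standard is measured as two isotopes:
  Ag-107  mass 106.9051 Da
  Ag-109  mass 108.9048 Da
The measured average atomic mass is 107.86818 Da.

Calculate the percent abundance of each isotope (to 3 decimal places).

Writing the weighted mean with unknown fraction x of Ag-107:
106.9051·x + 108.9048·(1 − x) = 107.86818
(106.9051 − 108.9048)·x = 107.86818 − 108.9048
x = -1.03662 / -1.9997 = 0.51839 → 51.839% Ag-107, 48.161% Ag-109.

Ag-107: 51.839%, Ag-109: 48.161%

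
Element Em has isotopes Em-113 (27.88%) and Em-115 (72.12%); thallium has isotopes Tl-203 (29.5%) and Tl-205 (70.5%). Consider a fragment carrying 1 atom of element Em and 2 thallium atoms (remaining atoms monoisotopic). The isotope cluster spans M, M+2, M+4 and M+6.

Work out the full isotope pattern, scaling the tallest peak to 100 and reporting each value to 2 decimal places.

5.53 : 40.75 : 100.00 : 81.74

Element Em pattern (n=1): 0.2788 : 0.7212
Thallium pattern (n=2): 0.087025 : 0.41595 : 0.497025
Convolve the two distributions (both contribute in 2-u steps):
  M: 0.2788×0.087025 = 0.024263
  M+2: 0.2788×0.41595 + 0.7212×0.087025 = 0.178729
  M+4: 0.2788×0.497025 + 0.7212×0.41595 = 0.438554
  M+6: 0.7212×0.497025 = 0.358454
Scale to base peak (0.438554) = 100: 5.53 : 40.75 : 100.00 : 81.74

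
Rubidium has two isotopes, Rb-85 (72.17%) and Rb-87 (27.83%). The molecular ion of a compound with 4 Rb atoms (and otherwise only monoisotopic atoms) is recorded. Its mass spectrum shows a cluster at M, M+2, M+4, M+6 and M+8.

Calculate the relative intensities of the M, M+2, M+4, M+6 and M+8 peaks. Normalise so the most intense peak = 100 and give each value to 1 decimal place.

The 4 Rb atoms are independent, so intensities follow the terms of (0.7217 + 0.2783)^4.
P(M) = 0.7217^4 = 0.271286
P(M+2) = 4 × 0.7217^3 × 0.2783^1 = 0.418450
P(M+4) = 6 × 0.7217^2 × 0.2783^2 = 0.242042
P(M+6) = 4 × 0.7217^1 × 0.2783^3 = 0.062224
P(M+8) = 0.2783^4 = 0.005999
The M+2 peak is largest (0.418450); scaling to 100 gives 64.8 : 100.0 : 57.8 : 14.9 : 1.4.

64.8 : 100.0 : 57.8 : 14.9 : 1.4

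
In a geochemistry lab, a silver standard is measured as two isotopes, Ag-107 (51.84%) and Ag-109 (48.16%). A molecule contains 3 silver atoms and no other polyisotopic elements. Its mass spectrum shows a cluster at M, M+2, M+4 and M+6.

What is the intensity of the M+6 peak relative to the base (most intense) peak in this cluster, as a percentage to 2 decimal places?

Binomial terms of (0.5184 + 0.4816)^3: M 0.1393, M+2 0.3883, M+4 0.3607, M+6 0.1117 → M+2 is the base peak.
P(M+2) = C(3,1) × 0.5184^2 × 0.4816^1 = 3 × 0.26873856 × 0.4816 = 0.388273 (base)
P(M+6) = C(3,3) × 0.5184^0 × 0.4816^3 = 1 × 1.0000 × 0.11170161 = 0.111702
Relative intensity = 0.111702 / 0.388273 × 100 = 28.77

28.77%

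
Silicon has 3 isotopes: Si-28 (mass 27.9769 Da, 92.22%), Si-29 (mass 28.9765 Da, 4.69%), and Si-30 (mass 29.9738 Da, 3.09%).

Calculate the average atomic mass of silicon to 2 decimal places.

28.09 Da

Ar = Σ fᵢ·mᵢ = 0.9222 × 27.9769 + 0.0469 × 28.9765 + 0.0309 × 29.9738
= 25.80030 + 1.35900 + 0.92619 = 28.08549 Da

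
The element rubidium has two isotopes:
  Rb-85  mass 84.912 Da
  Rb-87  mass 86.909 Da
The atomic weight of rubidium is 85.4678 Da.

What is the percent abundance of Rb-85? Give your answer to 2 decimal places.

72.17%

Let x be the fractional abundance of Rb-85; then Rb-87 has abundance 1 − x.
84.912·x + 86.909·(1 − x) = 85.4678
(84.912 − 86.909)·x = 85.4678 − 86.909
x = -1.4412 / -1.997 = 0.72168 → 72.17% Rb-85, 27.83% Rb-87.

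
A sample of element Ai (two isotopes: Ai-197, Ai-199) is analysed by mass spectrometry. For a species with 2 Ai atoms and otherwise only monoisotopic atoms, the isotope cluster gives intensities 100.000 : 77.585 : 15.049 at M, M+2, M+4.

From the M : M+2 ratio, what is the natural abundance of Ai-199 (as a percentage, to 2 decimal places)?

Write p for the Ai-197 fraction. I(M+2)/I(M) = [C(2,1)·p^1·(1−p)] / p^2 = 2·(1−p)/p = 77.585/100.000 = 0.7758
(1−p)/p = 0.7758/2 = 0.3879  ⇒  p = 1/(1 + 0.3879) = 0.7205
Ai-197: 72.05%, Ai-199: 27.95%.

27.95%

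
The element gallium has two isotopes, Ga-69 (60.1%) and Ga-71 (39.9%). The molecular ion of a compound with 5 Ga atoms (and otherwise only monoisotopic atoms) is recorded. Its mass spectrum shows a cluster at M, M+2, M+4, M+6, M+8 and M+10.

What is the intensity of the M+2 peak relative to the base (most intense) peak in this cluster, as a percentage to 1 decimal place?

Term probabilities: M 0.0784, M+2 0.2603, M+4 0.3456, M+6 0.2294, M+8 0.0762, M+10 0.0101. Base peak = M+4.
P(M+4) = C(5,2) × 0.601^3 × 0.399^2 = 10 × 0.2170818 × 0.159201 = 0.345596 (base)
P(M+2) = C(5,1) × 0.601^4 × 0.399^1 = 5 × 0.13046616 × 0.3990 = 0.260280
Relative intensity = 0.260280 / 0.345596 × 100 = 75.3

75.3%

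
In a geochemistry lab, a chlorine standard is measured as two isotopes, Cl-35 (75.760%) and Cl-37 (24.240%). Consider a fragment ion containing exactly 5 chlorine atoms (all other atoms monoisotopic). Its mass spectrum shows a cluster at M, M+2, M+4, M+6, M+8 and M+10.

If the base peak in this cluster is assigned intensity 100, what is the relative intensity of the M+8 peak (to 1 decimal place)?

3.3

(0.75760 + 0.24240)^5 gives M 0.2496, M+2 0.3993, M+4 0.2555, M+6 0.0817, M+8 0.0131, M+10 0.0008; the largest is M+2.
P(M+2) = C(5,1) × 0.75760^4 × 0.24240^1 = 5 × 0.32942751 × 0.2424 = 0.399266 (base)
P(M+8) = C(5,4) × 0.75760^1 × 0.24240^4 = 5 × 0.7576 × 0.00345247 = 0.013078
Relative intensity = 0.013078 / 0.399266 × 100 = 3.3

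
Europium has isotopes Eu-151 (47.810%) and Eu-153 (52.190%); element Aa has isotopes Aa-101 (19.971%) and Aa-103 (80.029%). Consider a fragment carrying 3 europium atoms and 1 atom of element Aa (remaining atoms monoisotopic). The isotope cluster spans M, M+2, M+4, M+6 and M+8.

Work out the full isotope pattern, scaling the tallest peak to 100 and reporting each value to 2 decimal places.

5.99 : 43.61 : 100.00 : 93.58 : 31.22

Europium pattern (n=3): 0.10928391 : 0.3578871 : 0.39067407 : 0.14215492
Element Aa pattern (n=1): 0.19971 : 0.80029
Convolve the two distributions (both contribute in 2-u steps):
  M: 0.10928391×0.19971 = 0.021825
  M+2: 0.10928391×0.80029 + 0.3578871×0.19971 = 0.158932
  M+4: 0.3578871×0.80029 + 0.39067407×0.19971 = 0.364435
  M+6: 0.39067407×0.80029 + 0.14215492×0.19971 = 0.341042
  M+8: 0.14215492×0.80029 = 0.113765
Scale to base peak (0.364435) = 100: 5.99 : 43.61 : 100.00 : 93.58 : 31.22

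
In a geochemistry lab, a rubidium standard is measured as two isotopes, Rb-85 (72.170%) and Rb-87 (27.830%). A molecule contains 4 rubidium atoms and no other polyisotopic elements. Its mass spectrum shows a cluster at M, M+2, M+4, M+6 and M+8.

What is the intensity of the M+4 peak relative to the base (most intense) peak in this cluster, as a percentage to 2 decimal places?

Term probabilities: M 0.2713, M+2 0.4184, M+4 0.2420, M+6 0.0622, M+8 0.0060. Base peak = M+2.
P(M+2) = C(4,1) × 0.72170^3 × 0.27830^1 = 4 × 0.37589809 × 0.2783 = 0.418450 (base)
P(M+4) = C(4,2) × 0.72170^2 × 0.27830^2 = 6 × 0.52085089 × 0.07745089 = 0.242042
Relative intensity = 0.242042 / 0.418450 × 100 = 57.84

57.84%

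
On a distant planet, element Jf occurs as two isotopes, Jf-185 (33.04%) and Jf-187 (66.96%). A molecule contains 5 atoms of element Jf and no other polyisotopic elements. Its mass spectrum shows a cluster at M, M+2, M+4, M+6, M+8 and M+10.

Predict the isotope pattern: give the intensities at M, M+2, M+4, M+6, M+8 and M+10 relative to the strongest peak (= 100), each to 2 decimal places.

1.19 : 12.01 : 48.69 : 98.69 : 100.00 : 40.53

The 5 Jf atoms are independent, so intensities follow the terms of (0.3304 + 0.6696)^5.
P(M) = 0.3304^5 = 0.003937
P(M+2) = 5 × 0.3304^4 × 0.6696^1 = 0.039897
P(M+4) = 10 × 0.3304^3 × 0.6696^2 = 0.161715
P(M+6) = 10 × 0.3304^2 × 0.6696^3 = 0.327738
P(M+8) = 5 × 0.3304^1 × 0.6696^4 = 0.332102
P(M+10) = 0.6696^5 = 0.134610
The M+8 peak is largest (0.332102); scaling to 100 gives 1.19 : 12.01 : 48.69 : 98.69 : 100.00 : 40.53.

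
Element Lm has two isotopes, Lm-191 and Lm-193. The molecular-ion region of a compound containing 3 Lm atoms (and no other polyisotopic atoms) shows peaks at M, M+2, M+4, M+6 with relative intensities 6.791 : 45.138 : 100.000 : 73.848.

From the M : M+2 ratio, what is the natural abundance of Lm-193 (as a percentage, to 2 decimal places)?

68.90%

If p is the fraction of Lm that is Lm-191, then I(M+2)/I(M) = [C(3,1)·p^2·(1−p)] / p^3 = 3·(1−p)/p = 45.138/6.791 = 6.6467
(1−p)/p = 6.6467/3 = 2.2156  ⇒  p = 1/(1 + 2.2156) = 0.3110
Lm-191: 31.10%, Lm-193: 68.90%.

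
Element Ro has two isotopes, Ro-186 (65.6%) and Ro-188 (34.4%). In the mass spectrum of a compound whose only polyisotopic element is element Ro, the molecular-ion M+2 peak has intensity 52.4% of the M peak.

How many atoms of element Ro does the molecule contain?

The M+2/M ratio from n Ro atoms is n · q/p = n · 0.344/0.656.
n = 0.524 × 0.656/0.344 = 1.00 ≈ 1

1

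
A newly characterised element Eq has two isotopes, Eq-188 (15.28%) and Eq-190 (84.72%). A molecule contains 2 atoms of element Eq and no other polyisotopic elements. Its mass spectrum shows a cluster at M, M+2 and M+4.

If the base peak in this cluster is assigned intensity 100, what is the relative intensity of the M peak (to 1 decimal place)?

3.3

(0.1528 + 0.8472)^2 gives M 0.0233, M+2 0.2589, M+4 0.7177; the largest is M+4.
P(M+4) = C(2,2) × 0.1528^0 × 0.8472^2 = 1 × 1.0000 × 0.71774784 = 0.717748 (base)
P(M) = C(2,0) × 0.1528^2 × 0.8472^0 = 1 × 0.02334784 × 1.0000 = 0.023348
Relative intensity = 0.023348 / 0.717748 × 100 = 3.3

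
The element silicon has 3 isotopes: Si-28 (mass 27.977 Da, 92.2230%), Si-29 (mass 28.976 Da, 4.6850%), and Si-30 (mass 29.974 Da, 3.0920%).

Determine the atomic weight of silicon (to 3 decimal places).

The abundance-weighted mean is 0.922230 × 27.977 + 0.046850 × 28.976 + 0.030920 × 29.974
= 25.8012 + 1.3575 + 0.9268 = 28.0855 Da

28.086 Da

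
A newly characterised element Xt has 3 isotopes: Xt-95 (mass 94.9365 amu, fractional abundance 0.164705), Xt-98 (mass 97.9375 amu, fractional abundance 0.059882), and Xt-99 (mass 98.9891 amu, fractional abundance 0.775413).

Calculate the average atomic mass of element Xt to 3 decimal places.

98.259 amu

Average mass = Σ (abundance × isotope mass) = 0.164705 × 94.9365 + 0.059882 × 97.9375 + 0.775413 × 98.9891
= 15.63652 + 5.86469 + 76.75743 = 98.25864 amu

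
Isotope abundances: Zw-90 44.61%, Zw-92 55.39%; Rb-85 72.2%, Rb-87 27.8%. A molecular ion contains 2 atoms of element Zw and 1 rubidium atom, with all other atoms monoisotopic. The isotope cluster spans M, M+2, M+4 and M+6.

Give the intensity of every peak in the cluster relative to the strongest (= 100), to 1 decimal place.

Element Zw pattern (n=2): 0.19900521 : 0.49418958 : 0.30680521
Rubidium pattern (n=1): 0.7220 : 0.2780
Convolve the two distributions (both contribute in 2-u steps):
  M: 0.19900521×0.7220 = 0.143682
  M+2: 0.19900521×0.2780 + 0.49418958×0.7220 = 0.412128
  M+4: 0.49418958×0.2780 + 0.30680521×0.7220 = 0.358898
  M+6: 0.30680521×0.2780 = 0.085292
Scale to base peak (0.412128) = 100: 34.9 : 100.0 : 87.1 : 20.7

34.9 : 100.0 : 87.1 : 20.7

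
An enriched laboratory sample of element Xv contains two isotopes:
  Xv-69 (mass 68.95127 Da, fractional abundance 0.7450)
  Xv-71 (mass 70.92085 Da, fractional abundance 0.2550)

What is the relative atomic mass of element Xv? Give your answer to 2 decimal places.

69.45 Da

Average mass = Σ (abundance × isotope mass) = 0.7450 × 68.95127 + 0.2550 × 70.92085
= 51.368696 + 18.084817 = 69.453513 Da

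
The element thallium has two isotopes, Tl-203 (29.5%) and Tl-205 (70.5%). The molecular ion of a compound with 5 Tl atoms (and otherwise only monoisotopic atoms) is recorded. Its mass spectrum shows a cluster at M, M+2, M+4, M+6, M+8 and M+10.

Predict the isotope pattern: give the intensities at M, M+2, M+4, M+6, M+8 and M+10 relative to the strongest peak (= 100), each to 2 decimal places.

0.61 : 7.33 : 35.02 : 83.69 : 100.00 : 47.80

Each Tl atom is independently Tl-203 (p = 0.295) or Tl-205 (q = 0.705); the cluster is the binomial expansion (p + q)^5.
P(M) = 0.295^5 = 0.002234
P(M+2) = 5 × 0.295^4 × 0.705^1 = 0.026696
P(M+4) = 10 × 0.295^3 × 0.705^2 = 0.127598
P(M+6) = 10 × 0.295^2 × 0.705^3 = 0.304938
P(M+8) = 5 × 0.295^1 × 0.705^4 = 0.364375
P(M+10) = 0.705^5 = 0.174159
The M+8 peak is largest (0.364375); scaling to 100 gives 0.61 : 7.33 : 35.02 : 83.69 : 100.00 : 47.80.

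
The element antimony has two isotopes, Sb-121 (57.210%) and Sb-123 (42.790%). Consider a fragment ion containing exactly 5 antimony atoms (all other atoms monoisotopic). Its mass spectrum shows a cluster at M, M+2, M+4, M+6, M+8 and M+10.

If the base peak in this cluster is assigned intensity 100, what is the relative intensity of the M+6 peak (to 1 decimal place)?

74.8

(0.57210 + 0.42790)^5 gives M 0.0613, M+2 0.2292, M+4 0.3428, M+6 0.2564, M+8 0.0959, M+10 0.0143; the largest is M+4.
P(M+4) = C(5,2) × 0.57210^3 × 0.42790^2 = 10 × 0.18724742 × 0.18309841 = 0.342847 (base)
P(M+6) = C(5,3) × 0.57210^2 × 0.42790^3 = 10 × 0.32729841 × 0.07834781 = 0.256431
Relative intensity = 0.256431 / 0.342847 × 100 = 74.8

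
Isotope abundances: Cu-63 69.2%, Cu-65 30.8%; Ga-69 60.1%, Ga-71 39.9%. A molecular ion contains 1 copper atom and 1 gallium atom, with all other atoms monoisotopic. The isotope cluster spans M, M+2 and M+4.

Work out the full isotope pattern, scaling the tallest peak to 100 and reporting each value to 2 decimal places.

90.17 : 100.00 : 26.65

Copper pattern (n=1): 0.6920 : 0.3080
Gallium pattern (n=1): 0.6010 : 0.3990
Convolve the two distributions (both contribute in 2-u steps):
  M: 0.6920×0.6010 = 0.415892
  M+2: 0.6920×0.3990 + 0.3080×0.6010 = 0.461216
  M+4: 0.3080×0.3990 = 0.122892
Scale to base peak (0.461216) = 100: 90.17 : 100.00 : 26.65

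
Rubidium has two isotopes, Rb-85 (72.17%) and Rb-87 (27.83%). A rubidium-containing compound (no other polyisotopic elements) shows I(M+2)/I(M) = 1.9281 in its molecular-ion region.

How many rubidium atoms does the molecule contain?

5

For n independent Rb atoms, I(M+2)/I(M) = n · (abundance Rb-87) / (abundance Rb-85) = n · 0.2783/0.7217.
n = 1.9281 × 0.7217/0.2783 = 5.00 ≈ 5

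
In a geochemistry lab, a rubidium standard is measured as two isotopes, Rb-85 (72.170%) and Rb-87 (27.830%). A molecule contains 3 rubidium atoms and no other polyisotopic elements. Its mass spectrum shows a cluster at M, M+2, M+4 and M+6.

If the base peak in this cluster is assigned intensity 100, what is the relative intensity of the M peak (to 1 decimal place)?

86.4

Term probabilities: M 0.3759, M+2 0.4349, M+4 0.1677, M+6 0.0216. Base peak = M+2.
P(M+2) = C(3,1) × 0.72170^2 × 0.27830^1 = 3 × 0.52085089 × 0.2783 = 0.434858 (base)
P(M) = C(3,0) × 0.72170^3 × 0.27830^0 = 1 × 0.37589809 × 1.0000 = 0.375898
Relative intensity = 0.375898 / 0.434858 × 100 = 86.4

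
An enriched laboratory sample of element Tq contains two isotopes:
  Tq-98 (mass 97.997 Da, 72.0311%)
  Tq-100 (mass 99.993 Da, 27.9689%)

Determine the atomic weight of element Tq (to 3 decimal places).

Weight each isotope mass by its fractional abundance: 0.720311 × 97.997 + 0.279689 × 99.993
= 70.5883 + 27.9669 = 98.5552 Da

98.555 Da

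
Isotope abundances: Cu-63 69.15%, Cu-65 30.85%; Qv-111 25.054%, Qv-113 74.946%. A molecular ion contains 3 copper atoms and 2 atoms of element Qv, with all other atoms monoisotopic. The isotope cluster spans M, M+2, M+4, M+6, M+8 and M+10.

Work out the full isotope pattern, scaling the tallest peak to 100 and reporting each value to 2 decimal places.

Copper pattern (n=3): 0.33065611 : 0.44254842 : 0.19743483 : 0.02936064
Element Qv pattern (n=2): 0.06277029 : 0.37553942 : 0.56169029
Convolve the two distributions (both contribute in 2-u steps):
  M: 0.33065611×0.06277029 = 0.020755
  M+2: 0.33065611×0.37553942 + 0.44254842×0.06277029 = 0.151953
  M+4: 0.33065611×0.56169029 + 0.44254842×0.37553942 + 0.19743483×0.06277029 = 0.364314
  M+6: 0.44254842×0.56169029 + 0.19743483×0.37553942 + 0.02936064×0.06277029 = 0.324563
  M+8: 0.19743483×0.56169029 + 0.02936064×0.37553942 = 0.121923
  M+10: 0.02936064×0.56169029 = 0.016492
Scale to base peak (0.364314) = 100: 5.70 : 41.71 : 100.00 : 89.09 : 33.47 : 4.53

5.70 : 41.71 : 100.00 : 89.09 : 33.47 : 4.53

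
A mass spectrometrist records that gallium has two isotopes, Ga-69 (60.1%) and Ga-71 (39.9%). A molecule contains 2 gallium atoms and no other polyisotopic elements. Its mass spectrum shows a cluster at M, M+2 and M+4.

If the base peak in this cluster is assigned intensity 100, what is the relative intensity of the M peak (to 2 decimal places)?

(0.601 + 0.399)^2 gives M 0.3612, M+2 0.4796, M+4 0.1592; the largest is M+2.
P(M+2) = C(2,1) × 0.601^1 × 0.399^1 = 2 × 0.6010 × 0.3990 = 0.479598 (base)
P(M) = C(2,0) × 0.601^2 × 0.399^0 = 1 × 0.361201 × 1.0000 = 0.361201
Relative intensity = 0.361201 / 0.479598 × 100 = 75.31

75.31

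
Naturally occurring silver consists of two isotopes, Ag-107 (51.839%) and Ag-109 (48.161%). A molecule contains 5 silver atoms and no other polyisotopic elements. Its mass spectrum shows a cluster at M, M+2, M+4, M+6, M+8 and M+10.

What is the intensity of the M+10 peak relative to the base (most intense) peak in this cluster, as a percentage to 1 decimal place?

8.0%

(0.51839 + 0.48161)^5 gives M 0.0374, M+2 0.1739, M+4 0.3231, M+6 0.3002, M+8 0.1394, M+10 0.0259; the largest is M+4.
P(M+4) = C(5,2) × 0.51839^3 × 0.48161^2 = 10 × 0.13930601 × 0.23194819 = 0.323118 (base)
P(M+10) = C(5,5) × 0.51839^0 × 0.48161^5 = 1 × 1.0000 × 0.0259106 = 0.025911
Relative intensity = 0.025911 / 0.323118 × 100 = 8.0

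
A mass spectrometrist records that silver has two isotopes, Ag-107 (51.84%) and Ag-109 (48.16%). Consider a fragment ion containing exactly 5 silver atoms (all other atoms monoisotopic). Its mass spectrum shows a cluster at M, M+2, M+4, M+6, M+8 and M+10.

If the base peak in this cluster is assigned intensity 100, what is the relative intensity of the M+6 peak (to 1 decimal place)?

Binomial terms of (0.5184 + 0.4816)^5: M 0.0374, M+2 0.1739, M+4 0.3231, M+6 0.3002, M+8 0.1394, M+10 0.0259 → M+4 is the base peak.
P(M+4) = C(5,2) × 0.5184^3 × 0.4816^2 = 10 × 0.13931407 × 0.23193856 = 0.323123 (base)
P(M+6) = C(5,3) × 0.5184^2 × 0.4816^3 = 10 × 0.26873856 × 0.11170161 = 0.300185
Relative intensity = 0.300185 / 0.323123 × 100 = 92.9

92.9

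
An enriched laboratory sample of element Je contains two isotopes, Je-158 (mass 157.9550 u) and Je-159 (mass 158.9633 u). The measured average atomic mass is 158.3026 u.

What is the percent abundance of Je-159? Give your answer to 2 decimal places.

Let x be the fractional abundance of Je-158; then Je-159 has abundance 1 − x.
157.9550·x + 158.9633·(1 − x) = 158.3026
(157.9550 − 158.9633)·x = 158.3026 − 158.9633
x = -0.6607 / -1.0083 = 0.65526 → 65.53% Je-158, 34.47% Je-159.

34.47%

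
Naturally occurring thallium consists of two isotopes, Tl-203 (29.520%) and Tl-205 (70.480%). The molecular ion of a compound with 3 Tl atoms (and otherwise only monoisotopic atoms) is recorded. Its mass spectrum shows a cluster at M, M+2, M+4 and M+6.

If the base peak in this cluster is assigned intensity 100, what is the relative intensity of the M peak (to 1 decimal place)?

Binomial terms of (0.29520 + 0.70480)^3: M 0.0257, M+2 0.1843, M+4 0.4399, M+6 0.3501 → M+4 is the base peak.
P(M+4) = C(3,2) × 0.29520^1 × 0.70480^2 = 3 × 0.2952 × 0.49674304 = 0.439916 (base)
P(M) = C(3,0) × 0.29520^3 × 0.70480^0 = 1 × 0.02572463 × 1.0000 = 0.025725
Relative intensity = 0.025725 / 0.439916 × 100 = 5.8

5.8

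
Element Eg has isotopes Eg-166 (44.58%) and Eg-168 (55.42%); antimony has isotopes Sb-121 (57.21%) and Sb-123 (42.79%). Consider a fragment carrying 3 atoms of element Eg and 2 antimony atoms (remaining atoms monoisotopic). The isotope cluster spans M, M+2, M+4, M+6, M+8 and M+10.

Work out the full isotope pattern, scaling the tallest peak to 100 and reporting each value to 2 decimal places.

Element Eg pattern (n=3): 0.08859724 : 0.3304212 : 0.41076588 : 0.17021568
Antimony pattern (n=2): 0.32729841 : 0.48960318 : 0.18309841
Convolve the two distributions (both contribute in 2-u steps):
  M: 0.08859724×0.32729841 = 0.028998
  M+2: 0.08859724×0.48960318 + 0.3304212×0.32729841 = 0.151524
  M+4: 0.08859724×0.18309841 + 0.3304212×0.48960318 + 0.41076588×0.32729841 = 0.312440
  M+6: 0.3304212×0.18309841 + 0.41076588×0.48960318 + 0.17021568×0.32729841 = 0.317323
  M+8: 0.41076588×0.18309841 + 0.17021568×0.48960318 = 0.158549
  M+10: 0.17021568×0.18309841 = 0.031166
Scale to base peak (0.317323) = 100: 9.14 : 47.75 : 98.46 : 100.00 : 49.96 : 9.82

9.14 : 47.75 : 98.46 : 100.00 : 49.96 : 9.82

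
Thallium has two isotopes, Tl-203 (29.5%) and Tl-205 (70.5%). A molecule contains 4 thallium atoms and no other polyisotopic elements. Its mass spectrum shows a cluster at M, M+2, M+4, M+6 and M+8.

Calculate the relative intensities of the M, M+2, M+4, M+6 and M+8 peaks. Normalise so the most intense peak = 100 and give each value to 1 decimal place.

1.8 : 17.5 : 62.8 : 100.0 : 59.7

Expanding (0.295 + 0.705)^4:
P(M) = 0.295^4 = 0.007573
P(M+2) = 4 × 0.295^3 × 0.705^1 = 0.072396
P(M+4) = 6 × 0.295^2 × 0.705^2 = 0.259522
P(M+6) = 4 × 0.295^1 × 0.705^3 = 0.413475
P(M+8) = 0.705^4 = 0.247034
The M+6 peak is largest (0.413475); scaling to 100 gives 1.8 : 17.5 : 62.8 : 100.0 : 59.7.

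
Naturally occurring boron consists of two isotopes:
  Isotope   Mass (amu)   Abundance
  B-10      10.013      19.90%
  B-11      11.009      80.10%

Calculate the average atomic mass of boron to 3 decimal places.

10.811 amu

Weight each isotope mass by its fractional abundance: 0.1990 × 10.013 + 0.8010 × 11.009
= 1.9926 + 8.8182 = 10.8108 amu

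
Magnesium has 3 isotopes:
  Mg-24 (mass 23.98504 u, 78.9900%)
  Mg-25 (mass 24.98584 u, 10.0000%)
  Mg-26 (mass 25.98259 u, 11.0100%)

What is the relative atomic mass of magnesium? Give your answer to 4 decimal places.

Weight each isotope mass by its fractional abundance: 0.789900 × 23.98504 + 0.100000 × 24.98584 + 0.110100 × 25.98259
= 18.945783 + 2.498584 + 2.860683 = 24.305050 u

24.3051 u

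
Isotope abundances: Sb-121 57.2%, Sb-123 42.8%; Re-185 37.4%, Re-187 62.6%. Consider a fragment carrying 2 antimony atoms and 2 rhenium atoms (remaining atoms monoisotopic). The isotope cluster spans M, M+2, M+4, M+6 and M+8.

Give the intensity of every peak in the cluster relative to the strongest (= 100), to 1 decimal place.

Antimony pattern (n=2): 0.327184 : 0.489632 : 0.183184
Rhenium pattern (n=2): 0.139876 : 0.468248 : 0.391876
Convolve the two distributions (both contribute in 2-u steps):
  M: 0.327184×0.139876 = 0.045765
  M+2: 0.327184×0.468248 + 0.489632×0.139876 = 0.221691
  M+4: 0.327184×0.391876 + 0.489632×0.468248 + 0.183184×0.139876 = 0.383108
  M+6: 0.489632×0.391876 + 0.183184×0.468248 = 0.277651
  M+8: 0.183184×0.391876 = 0.071785
Scale to base peak (0.383108) = 100: 11.9 : 57.9 : 100.0 : 72.5 : 18.7

11.9 : 57.9 : 100.0 : 72.5 : 18.7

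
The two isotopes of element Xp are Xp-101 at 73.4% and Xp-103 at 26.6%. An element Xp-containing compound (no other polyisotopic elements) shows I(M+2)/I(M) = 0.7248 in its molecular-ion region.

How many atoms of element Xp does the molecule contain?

The M+2/M ratio from n Xp atoms is n · q/p = n · 0.266/0.734.
n = 0.7248 × 0.734/0.266 = 2.00 ≈ 2

2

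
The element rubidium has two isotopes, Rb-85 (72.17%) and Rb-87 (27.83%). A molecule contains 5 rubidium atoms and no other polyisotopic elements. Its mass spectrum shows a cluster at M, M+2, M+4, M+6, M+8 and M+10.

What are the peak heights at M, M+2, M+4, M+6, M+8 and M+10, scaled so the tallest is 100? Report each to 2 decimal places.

51.86 : 100.00 : 77.12 : 29.74 : 5.73 : 0.44

Expanding (0.7217 + 0.2783)^5:
P(M) = 0.7217^5 = 0.195787
P(M+2) = 5 × 0.7217^4 × 0.2783^1 = 0.377494
P(M+4) = 10 × 0.7217^3 × 0.2783^2 = 0.291136
P(M+6) = 10 × 0.7217^2 × 0.2783^3 = 0.112267
P(M+8) = 5 × 0.7217^1 × 0.2783^4 = 0.021646
P(M+10) = 0.2783^5 = 0.001669
The M+2 peak is largest (0.377494); scaling to 100 gives 51.86 : 100.00 : 77.12 : 29.74 : 5.73 : 0.44.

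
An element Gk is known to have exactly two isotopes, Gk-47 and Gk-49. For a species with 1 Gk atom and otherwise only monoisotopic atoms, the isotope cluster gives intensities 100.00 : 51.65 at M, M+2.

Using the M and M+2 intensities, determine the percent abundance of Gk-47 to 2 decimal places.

Write p for the Gk-47 fraction. I(M+2)/I(M) = [C(1,1)·p^0·(1−p)] / p^1 = 1·(1−p)/p = 51.65/100.00 = 0.5165
(1−p)/p = 0.5165/1 = 0.5165  ⇒  p = 1/(1 + 0.5165) = 0.6594
Gk-47: 65.94%, Gk-49: 34.06%.

65.94%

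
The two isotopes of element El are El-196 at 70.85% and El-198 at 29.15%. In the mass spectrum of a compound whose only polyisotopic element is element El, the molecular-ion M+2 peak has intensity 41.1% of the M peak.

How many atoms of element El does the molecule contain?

For n independent El atoms, I(M+2)/I(M) = n · (abundance El-198) / (abundance El-196) = n · 0.2915/0.7085.
n = 0.411 × 0.7085/0.2915 = 1.00 ≈ 1

1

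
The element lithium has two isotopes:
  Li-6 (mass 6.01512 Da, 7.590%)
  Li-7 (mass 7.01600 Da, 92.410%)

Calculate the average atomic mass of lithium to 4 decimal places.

Weight each isotope mass by its fractional abundance: 0.07590 × 6.01512 + 0.92410 × 7.01600
= 0.456548 + 6.483486 = 6.940034 Da

6.9400 Da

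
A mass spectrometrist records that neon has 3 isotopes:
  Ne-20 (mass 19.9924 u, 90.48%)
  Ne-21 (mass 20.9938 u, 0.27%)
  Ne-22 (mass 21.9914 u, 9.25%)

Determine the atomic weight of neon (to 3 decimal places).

Average mass = Σ (abundance × isotope mass) = 0.9048 × 19.9924 + 0.0027 × 20.9938 + 0.0925 × 21.9914
= 18.08912 + 0.05668 + 2.03420 = 20.18000 u

20.180 u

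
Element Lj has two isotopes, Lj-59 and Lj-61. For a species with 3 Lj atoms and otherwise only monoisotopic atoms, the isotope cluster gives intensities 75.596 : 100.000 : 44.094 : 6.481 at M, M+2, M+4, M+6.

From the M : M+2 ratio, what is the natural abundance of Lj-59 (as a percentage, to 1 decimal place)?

69.4%

If p is the fraction of Lj that is Lj-59, then I(M+2)/I(M) = [C(3,1)·p^2·(1−p)] / p^3 = 3·(1−p)/p = 100.000/75.596 = 1.3228
(1−p)/p = 1.3228/3 = 0.4409  ⇒  p = 1/(1 + 0.4409) = 0.6940
Lj-59: 69.4%, Lj-61: 30.6%.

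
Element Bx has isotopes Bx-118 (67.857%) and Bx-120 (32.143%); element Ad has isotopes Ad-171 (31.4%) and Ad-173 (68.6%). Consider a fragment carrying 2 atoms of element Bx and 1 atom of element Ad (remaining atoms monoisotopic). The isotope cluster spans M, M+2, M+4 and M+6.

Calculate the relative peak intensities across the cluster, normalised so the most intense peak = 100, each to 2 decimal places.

Element Bx pattern (n=2): 0.46045724 : 0.43622551 : 0.10331724
Element Ad pattern (n=1): 0.3140 : 0.6860
Convolve the two distributions (both contribute in 2-u steps):
  M: 0.46045724×0.3140 = 0.144584
  M+2: 0.46045724×0.6860 + 0.43622551×0.3140 = 0.452848
  M+4: 0.43622551×0.6860 + 0.10331724×0.3140 = 0.331692
  M+6: 0.10331724×0.6860 = 0.070876
Scale to base peak (0.452848) = 100: 31.93 : 100.00 : 73.25 : 15.65

31.93 : 100.00 : 73.25 : 15.65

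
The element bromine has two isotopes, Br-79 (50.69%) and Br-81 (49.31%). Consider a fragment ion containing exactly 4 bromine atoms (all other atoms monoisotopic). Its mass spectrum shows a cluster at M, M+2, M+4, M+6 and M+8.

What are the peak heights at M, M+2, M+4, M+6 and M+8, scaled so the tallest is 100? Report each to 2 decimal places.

17.61 : 68.53 : 100.00 : 64.85 : 15.77

The 4 Br atoms are independent, so intensities follow the terms of (0.5069 + 0.4931)^4.
P(M) = 0.5069^4 = 0.066022
P(M+2) = 4 × 0.5069^3 × 0.4931^1 = 0.256899
P(M+4) = 6 × 0.5069^2 × 0.4931^2 = 0.374857
P(M+6) = 4 × 0.5069^1 × 0.4931^3 = 0.243101
P(M+8) = 0.4931^4 = 0.059121
The M+4 peak is largest (0.374857); scaling to 100 gives 17.61 : 68.53 : 100.00 : 64.85 : 15.77.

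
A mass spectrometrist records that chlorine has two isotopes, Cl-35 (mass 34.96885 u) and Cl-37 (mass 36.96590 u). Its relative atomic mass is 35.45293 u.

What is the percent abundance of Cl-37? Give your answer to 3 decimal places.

Let x be the fractional abundance of Cl-35; then Cl-37 has abundance 1 − x.
34.96885·x + 36.96590·(1 − x) = 35.45293
(34.96885 − 36.96590)·x = 35.45293 − 36.96590
x = -1.51297 / -1.99705 = 0.75760 → 75.760% Cl-35, 24.240% Cl-37.

24.240%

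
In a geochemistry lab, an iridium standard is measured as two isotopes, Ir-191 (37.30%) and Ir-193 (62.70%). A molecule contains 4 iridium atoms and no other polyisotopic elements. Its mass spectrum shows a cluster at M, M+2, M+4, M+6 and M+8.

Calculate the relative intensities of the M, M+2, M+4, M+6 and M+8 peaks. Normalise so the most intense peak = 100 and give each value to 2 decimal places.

5.26 : 35.39 : 89.23 : 100.00 : 42.02

Each Ir atom is independently Ir-191 (p = 0.3730) or Ir-193 (q = 0.6270); the cluster is the binomial expansion (p + q)^4.
P(M) = 0.3730^4 = 0.019357
P(M+2) = 4 × 0.3730^3 × 0.6270^1 = 0.130153
P(M+4) = 6 × 0.3730^2 × 0.6270^2 = 0.328174
P(M+6) = 4 × 0.3730^1 × 0.6270^3 = 0.367766
P(M+8) = 0.6270^4 = 0.154550
The M+6 peak is largest (0.367766); scaling to 100 gives 5.26 : 35.39 : 89.23 : 100.00 : 42.02.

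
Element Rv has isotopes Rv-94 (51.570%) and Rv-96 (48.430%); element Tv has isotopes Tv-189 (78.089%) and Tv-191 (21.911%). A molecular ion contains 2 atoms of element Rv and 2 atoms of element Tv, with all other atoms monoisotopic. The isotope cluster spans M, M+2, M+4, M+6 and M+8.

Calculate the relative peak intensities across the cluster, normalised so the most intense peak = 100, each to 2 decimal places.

Element Rv pattern (n=2): 0.26594649 : 0.49950702 : 0.23454649
Element Tv pattern (n=2): 0.60978919 : 0.34220162 : 0.04800919
Convolve the two distributions (both contribute in 2-u steps):
  M: 0.26594649×0.60978919 = 0.162171
  M+2: 0.26594649×0.34220162 + 0.49950702×0.60978919 = 0.395601
  M+4: 0.26594649×0.04800919 + 0.49950702×0.34220162 + 0.23454649×0.60978919 = 0.326724
  M+6: 0.49950702×0.04800919 + 0.23454649×0.34220162 = 0.104243
  M+8: 0.23454649×0.04800919 = 0.011260
Scale to base peak (0.395601) = 100: 40.99 : 100.00 : 82.59 : 26.35 : 2.85

40.99 : 100.00 : 82.59 : 26.35 : 2.85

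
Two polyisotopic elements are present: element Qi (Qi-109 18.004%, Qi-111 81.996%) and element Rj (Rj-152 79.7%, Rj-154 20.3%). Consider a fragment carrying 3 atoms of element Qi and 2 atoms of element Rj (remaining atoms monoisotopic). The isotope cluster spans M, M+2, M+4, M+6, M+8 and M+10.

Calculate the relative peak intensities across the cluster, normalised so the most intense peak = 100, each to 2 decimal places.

Element Qi pattern (n=3): 0.00583589 : 0.07973554 : 0.36314126 : 0.55128732
Element Rj pattern (n=2): 0.635209 : 0.323582 : 0.041209
Convolve the two distributions (both contribute in 2-u steps):
  M: 0.00583589×0.635209 = 0.003707
  M+2: 0.00583589×0.323582 + 0.07973554×0.635209 = 0.052537
  M+4: 0.00583589×0.041209 + 0.07973554×0.323582 + 0.36314126×0.635209 = 0.256712
  M+6: 0.07973554×0.041209 + 0.36314126×0.323582 + 0.55128732×0.635209 = 0.470974
  M+8: 0.36314126×0.041209 + 0.55128732×0.323582 = 0.193351
  M+10: 0.55128732×0.041209 = 0.022718
Scale to base peak (0.470974) = 100: 0.79 : 11.15 : 54.51 : 100.00 : 41.05 : 4.82

0.79 : 11.15 : 54.51 : 100.00 : 41.05 : 4.82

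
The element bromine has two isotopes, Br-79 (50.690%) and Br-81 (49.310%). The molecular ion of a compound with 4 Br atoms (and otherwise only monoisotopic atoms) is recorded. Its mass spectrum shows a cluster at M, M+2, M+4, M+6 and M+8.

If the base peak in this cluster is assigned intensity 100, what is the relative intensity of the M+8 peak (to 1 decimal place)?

Term probabilities: M 0.0660, M+2 0.2569, M+4 0.3749, M+6 0.2431, M+8 0.0591. Base peak = M+4.
P(M+4) = C(4,2) × 0.50690^2 × 0.49310^2 = 6 × 0.25694761 × 0.24314761 = 0.374857 (base)
P(M+8) = C(4,4) × 0.50690^0 × 0.49310^4 = 1 × 1.0000 × 0.05912076 = 0.059121
Relative intensity = 0.059121 / 0.374857 × 100 = 15.8

15.8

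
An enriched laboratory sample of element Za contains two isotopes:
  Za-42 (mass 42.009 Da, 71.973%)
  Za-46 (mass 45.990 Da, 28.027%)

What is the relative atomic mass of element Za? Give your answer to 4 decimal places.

43.1248 Da

Weight each isotope mass by its fractional abundance: 0.71973 × 42.009 + 0.28027 × 45.990
= 30.23514 + 12.88962 = 43.12476 Da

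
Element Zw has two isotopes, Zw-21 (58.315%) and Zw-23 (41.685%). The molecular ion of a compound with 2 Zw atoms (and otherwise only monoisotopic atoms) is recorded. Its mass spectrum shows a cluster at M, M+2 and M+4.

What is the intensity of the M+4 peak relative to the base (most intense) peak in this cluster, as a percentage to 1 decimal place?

Term probabilities: M 0.3401, M+2 0.4862, M+4 0.1738. Base peak = M+2.
P(M+2) = C(2,1) × 0.58315^1 × 0.41685^1 = 2 × 0.58315 × 0.41685 = 0.486172 (base)
P(M+4) = C(2,2) × 0.58315^0 × 0.41685^2 = 1 × 1.0000 × 0.17376392 = 0.173764
Relative intensity = 0.173764 / 0.486172 × 100 = 35.7

35.7%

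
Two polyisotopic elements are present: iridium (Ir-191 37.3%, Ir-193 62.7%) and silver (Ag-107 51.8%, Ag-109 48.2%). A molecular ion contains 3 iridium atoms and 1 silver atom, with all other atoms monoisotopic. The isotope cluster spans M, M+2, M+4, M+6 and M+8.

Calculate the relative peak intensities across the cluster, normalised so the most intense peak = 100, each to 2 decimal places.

7.59 : 45.36 : 100.00 : 95.96 : 33.56

Iridium pattern (n=3): 0.05189512 : 0.26170165 : 0.43991135 : 0.24649188
Silver pattern (n=1): 0.5180 : 0.4820
Convolve the two distributions (both contribute in 2-u steps):
  M: 0.05189512×0.5180 = 0.026882
  M+2: 0.05189512×0.4820 + 0.26170165×0.5180 = 0.160575
  M+4: 0.26170165×0.4820 + 0.43991135×0.5180 = 0.354014
  M+6: 0.43991135×0.4820 + 0.24649188×0.5180 = 0.339720
  M+8: 0.24649188×0.4820 = 0.118809
Scale to base peak (0.354014) = 100: 7.59 : 45.36 : 100.00 : 95.96 : 33.56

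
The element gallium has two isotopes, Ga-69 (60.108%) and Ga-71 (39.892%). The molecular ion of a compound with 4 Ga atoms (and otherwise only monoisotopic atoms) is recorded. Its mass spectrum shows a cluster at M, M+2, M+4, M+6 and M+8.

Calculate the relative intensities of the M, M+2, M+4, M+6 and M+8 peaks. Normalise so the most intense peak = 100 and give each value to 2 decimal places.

The 4 Ga atoms are independent, so intensities follow the terms of (0.60108 + 0.39892)^4.
P(M) = 0.60108^4 = 0.130536
P(M+2) = 4 × 0.60108^3 × 0.39892^1 = 0.346531
P(M+4) = 6 × 0.60108^2 × 0.39892^2 = 0.344975
P(M+6) = 4 × 0.60108^1 × 0.39892^3 = 0.152633
P(M+8) = 0.39892^4 = 0.025325
The M+2 peak is largest (0.346531); scaling to 100 gives 37.67 : 100.00 : 99.55 : 44.05 : 7.31.

37.67 : 100.00 : 99.55 : 44.05 : 7.31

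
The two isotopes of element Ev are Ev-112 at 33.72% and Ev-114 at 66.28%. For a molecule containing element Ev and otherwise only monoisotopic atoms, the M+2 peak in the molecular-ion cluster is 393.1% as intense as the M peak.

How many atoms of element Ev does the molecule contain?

The M+2/M ratio from n Ev atoms is n · q/p = n · 0.6628/0.3372.
n = 3.931 × 0.3372/0.6628 = 2.00 ≈ 2

2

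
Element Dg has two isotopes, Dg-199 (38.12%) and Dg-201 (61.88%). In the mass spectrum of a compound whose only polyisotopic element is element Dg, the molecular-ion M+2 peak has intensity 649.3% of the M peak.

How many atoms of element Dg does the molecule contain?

4

With n Dg atoms, P(M+2)/P(M) = C(n,1)·p^(n−1)q / p^n = n·q/p = n · 0.6188/0.3812.
n = 6.493 × 0.3812/0.6188 = 4.00 ≈ 4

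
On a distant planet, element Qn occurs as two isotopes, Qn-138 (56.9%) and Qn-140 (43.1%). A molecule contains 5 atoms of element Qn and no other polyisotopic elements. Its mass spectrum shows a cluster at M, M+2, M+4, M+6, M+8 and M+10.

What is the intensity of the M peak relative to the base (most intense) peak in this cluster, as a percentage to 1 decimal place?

17.4%

Binomial terms of (0.569 + 0.431)^5: M 0.0596, M+2 0.2259, M+4 0.3422, M+6 0.2592, M+8 0.0982, M+10 0.0149 → M+4 is the base peak.
P(M+4) = C(5,2) × 0.569^3 × 0.431^2 = 10 × 0.18422001 × 0.185761 = 0.342209 (base)
P(M) = C(5,0) × 0.569^5 × 0.431^0 = 1 × 0.05964325 × 1.0000 = 0.059643
Relative intensity = 0.059643 / 0.342209 × 100 = 17.4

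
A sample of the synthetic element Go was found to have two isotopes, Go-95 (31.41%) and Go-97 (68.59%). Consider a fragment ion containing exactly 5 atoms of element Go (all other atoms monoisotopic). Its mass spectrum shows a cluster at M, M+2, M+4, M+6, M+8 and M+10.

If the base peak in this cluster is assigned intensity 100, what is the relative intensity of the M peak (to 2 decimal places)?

0.88

Binomial terms of (0.3141 + 0.6859)^5: M 0.0031, M+2 0.0334, M+4 0.1458, M+6 0.3184, M+8 0.3476, M+10 0.1518 → M+8 is the base peak.
P(M+8) = C(5,4) × 0.3141^1 × 0.6859^4 = 5 × 0.3141 × 0.22133149 = 0.347601 (base)
P(M) = C(5,0) × 0.3141^5 × 0.6859^0 = 1 × 0.00305731 × 1.0000 = 0.003057
Relative intensity = 0.003057 / 0.347601 × 100 = 0.88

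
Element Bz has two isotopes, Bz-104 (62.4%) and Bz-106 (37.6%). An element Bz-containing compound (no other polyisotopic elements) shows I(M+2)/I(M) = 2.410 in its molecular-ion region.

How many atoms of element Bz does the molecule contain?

With n Bz atoms, P(M+2)/P(M) = C(n,1)·p^(n−1)q / p^n = n·q/p = n · 0.376/0.624.
n = 2.410 × 0.624/0.376 = 4.00 ≈ 4

4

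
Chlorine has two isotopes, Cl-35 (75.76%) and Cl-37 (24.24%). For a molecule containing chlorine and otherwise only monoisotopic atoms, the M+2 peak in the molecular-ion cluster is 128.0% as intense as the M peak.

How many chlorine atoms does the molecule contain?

The M+2/M ratio from n Cl atoms is n · q/p = n · 0.2424/0.7576.
n = 1.280 × 0.7576/0.2424 = 4.00 ≈ 4

4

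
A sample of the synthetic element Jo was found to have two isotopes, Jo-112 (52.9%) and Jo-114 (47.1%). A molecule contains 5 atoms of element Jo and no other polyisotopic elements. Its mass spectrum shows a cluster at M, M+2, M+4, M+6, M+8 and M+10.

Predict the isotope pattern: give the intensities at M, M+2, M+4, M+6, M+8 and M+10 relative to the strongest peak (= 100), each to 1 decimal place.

12.6 : 56.2 : 100.0 : 89.0 : 39.6 : 7.1

Each Jo atom is independently Jo-112 (p = 0.529) or Jo-114 (q = 0.471); the cluster is the binomial expansion (p + q)^5.
P(M) = 0.529^5 = 0.041427
P(M+2) = 5 × 0.529^4 × 0.471^1 = 0.184422
P(M+4) = 10 × 0.529^3 × 0.471^2 = 0.328404
P(M+6) = 10 × 0.529^2 × 0.471^3 = 0.292398
P(M+8) = 5 × 0.529^1 × 0.471^4 = 0.130170
P(M+10) = 0.471^5 = 0.023180
The M+4 peak is largest (0.328404); scaling to 100 gives 12.6 : 56.2 : 100.0 : 89.0 : 39.6 : 7.1.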